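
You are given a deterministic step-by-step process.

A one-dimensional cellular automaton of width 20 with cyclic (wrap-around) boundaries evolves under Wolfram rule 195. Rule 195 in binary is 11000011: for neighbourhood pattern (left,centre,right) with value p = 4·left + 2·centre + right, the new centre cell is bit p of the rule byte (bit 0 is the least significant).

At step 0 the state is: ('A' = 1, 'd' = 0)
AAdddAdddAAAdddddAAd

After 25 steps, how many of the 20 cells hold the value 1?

t=0: AAdddAdddAAAdddddAAd
t=1: dAdAAddAAdAAdAAAAdAd
t=2: AdddAdAdAddAddAAAddd
t=3: ddAAddddddAddAdAAdAA
t=4: dAdAdAAAAAddAdddAddA
t=5: ddddddAAAAdAddAAddAd
t=6: AAAAAAdAAAdddAdAdAdd
t=7: dAAAAAddAAdAAddddddA
t=8: ddAAAAdAdAddAdAAAAAd
t=9: AAdAAAdddddAdddAAAAd
t=10: dAddAAdAAAAddAAdAAAd
t=11: AddAdAddAAAdAdAddAAd
t=12: ddAddddAdAAdddddAdAd
t=13: AAddAAAdddAdAAAAdddd
t=14: dAdAdAAdAAdddAAAdAAA
t=15: ddddddAddAdAAdAAddAA
t=16: dAAAAAddAdddAddAdAdA
t=17: ddAAAAdAddAAddAddddd
t=18: AAdAAAdddAdAdAddAAAA
t=19: AAddAAdAAddddddAdAAA
t=20: AAdAdAddAdAAAAAdddAA
t=21: AAdddddAdddAAAAdAAdA
t=22: AAdAAAAddAAdAAAddAdd
t=23: dAddAAAdAdAddAAdAddA
t=24: dddAdAAdddddAdAdddAd
t=25: AAAdddAdAAAAddddAAdd

10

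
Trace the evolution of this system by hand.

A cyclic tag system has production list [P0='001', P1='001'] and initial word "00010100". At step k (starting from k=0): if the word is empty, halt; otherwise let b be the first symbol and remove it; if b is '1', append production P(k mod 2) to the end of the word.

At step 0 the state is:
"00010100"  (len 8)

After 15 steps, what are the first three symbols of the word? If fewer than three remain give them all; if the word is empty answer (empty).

t=0: "00010100"  (len 8)
t=1: "0010100"  (len 7)
t=2: "010100"  (len 6)
t=3: "10100"  (len 5)
t=4: "0100001"  (len 7)
t=5: "100001"  (len 6)
t=6: "00001001"  (len 8)
t=7: "0001001"  (len 7)
t=8: "001001"  (len 6)
t=9: "01001"  (len 5)
t=10: "1001"  (len 4)
t=11: "001001"  (len 6)
t=12: "01001"  (len 5)
t=13: "1001"  (len 4)
t=14: "001001"  (len 6)
t=15: "01001"  (len 5)

010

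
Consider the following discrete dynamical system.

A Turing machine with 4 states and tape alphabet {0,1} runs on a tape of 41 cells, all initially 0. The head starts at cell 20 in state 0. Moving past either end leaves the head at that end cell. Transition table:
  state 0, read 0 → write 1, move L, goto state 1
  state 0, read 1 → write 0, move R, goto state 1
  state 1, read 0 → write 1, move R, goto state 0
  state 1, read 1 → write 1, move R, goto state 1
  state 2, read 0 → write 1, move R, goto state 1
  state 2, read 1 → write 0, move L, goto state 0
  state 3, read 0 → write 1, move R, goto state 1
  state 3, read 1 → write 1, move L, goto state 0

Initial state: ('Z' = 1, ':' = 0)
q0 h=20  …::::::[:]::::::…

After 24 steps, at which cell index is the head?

[0] q0 h=20  …::::::[:]::::::…
[1] q1 h=19  …::::::[:]Z:::::…
[2] q0 h=20  …:::::Z[Z]::::::…
[3] q1 h=21  …::::Z:[:]::::::…
[4] q0 h=22  …:::Z:Z[:]::::::…
[5] q1 h=21  …::::Z:[Z]Z:::::…
[6] q1 h=22  …:::Z:Z[Z]::::::…
[7] q1 h=23  …::Z:ZZ[:]::::::…
[8] q0 h=24  …:Z:ZZZ[:]::::::…
[9] q1 h=23  …::Z:ZZ[Z]Z:::::…
[10] q1 h=24  …:Z:ZZZ[Z]::::::…
[11] q1 h=25  …Z:ZZZZ[:]::::::…
[12] q0 h=26  …:ZZZZZ[:]::::::…
[13] q1 h=25  …Z:ZZZZ[Z]Z:::::…
[14] q1 h=26  …:ZZZZZ[Z]::::::…
[15] q1 h=27  …ZZZZZZ[:]::::::…
[16] q0 h=28  …ZZZZZZ[:]::::::…
[17] q1 h=27  …ZZZZZZ[Z]Z:::::…
[18] q1 h=28  …ZZZZZZ[Z]::::::…
[19] q1 h=29  …ZZZZZZ[:]::::::…
[20] q0 h=30  …ZZZZZZ[:]::::::…
[21] q1 h=29  …ZZZZZZ[Z]Z:::::…
[22] q1 h=30  …ZZZZZZ[Z]::::::…
[23] q1 h=31  …ZZZZZZ[:]::::::…
[24] q0 h=32  …ZZZZZZ[:]::::::…

32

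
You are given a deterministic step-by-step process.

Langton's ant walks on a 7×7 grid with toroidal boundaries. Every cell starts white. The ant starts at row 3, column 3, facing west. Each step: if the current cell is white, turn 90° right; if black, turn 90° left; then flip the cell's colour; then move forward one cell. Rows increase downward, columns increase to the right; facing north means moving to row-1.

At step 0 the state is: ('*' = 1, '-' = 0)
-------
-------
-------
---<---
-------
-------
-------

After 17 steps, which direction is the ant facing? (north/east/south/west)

k=0  -------
-------
-------
---<---
-------
-------
-------
k=1  -------
-------
---^---
---*---
-------
-------
-------
k=2  -------
-------
---*>--
---*---
-------
-------
-------
k=3  -------
-------
---**--
---*v--
-------
-------
-------
k=4  -------
-------
---**--
---<*--
-------
-------
-------
k=5  -------
-------
---**--
----*--
---v---
-------
-------
k=6  -------
-------
---**--
----*--
--<*---
-------
-------
k=7  -------
-------
---**--
--^-*--
--**---
-------
-------
k=8  -------
-------
---**--
--*>*--
--**---
-------
-------
k=9  -------
-------
---**--
--***--
--*v---
-------
-------
k=10  -------
-------
---**--
--***--
--*->--
-------
-------
k=11  -------
-------
---**--
--***--
--*-*--
----v--
-------
k=12  -------
-------
---**--
--***--
--*-*--
---<*--
-------
k=13  -------
-------
---**--
--***--
--*^*--
---**--
-------
k=14  -------
-------
---**--
--***--
--**>--
---**--
-------
k=15  -------
-------
---**--
--**^--
--**---
---**--
-------
k=16  -------
-------
---**--
--*<---
--**---
---**--
-------
k=17  -------
-------
---**--
--*----
--*v---
---**--
-------

south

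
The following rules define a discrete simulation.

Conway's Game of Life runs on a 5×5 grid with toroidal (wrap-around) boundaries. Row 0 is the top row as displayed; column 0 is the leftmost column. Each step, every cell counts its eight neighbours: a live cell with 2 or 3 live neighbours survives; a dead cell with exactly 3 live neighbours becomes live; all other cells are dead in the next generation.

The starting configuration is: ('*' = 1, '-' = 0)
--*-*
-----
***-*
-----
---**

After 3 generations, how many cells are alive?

gen 0: --*-*
-----
***-*
-----
---**
gen 1: ----*
--*-*
**---
-**--
---**
gen 2: *---*
-*-**
*--*-
-****
*-***
gen 3: -----
-***-
-----
-----
-----

3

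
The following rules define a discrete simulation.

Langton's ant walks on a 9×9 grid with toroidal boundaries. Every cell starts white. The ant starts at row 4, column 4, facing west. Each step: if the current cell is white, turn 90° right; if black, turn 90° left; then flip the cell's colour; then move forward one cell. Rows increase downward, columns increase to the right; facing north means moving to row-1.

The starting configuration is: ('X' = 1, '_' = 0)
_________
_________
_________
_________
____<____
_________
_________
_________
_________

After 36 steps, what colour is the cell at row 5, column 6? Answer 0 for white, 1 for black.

1

[0] _________
_________
_________
_________
____<____
_________
_________
_________
_________
[1] _________
_________
_________
____^____
____X____
_________
_________
_________
_________
[2] _________
_________
_________
____X>___
____X____
_________
_________
_________
_________
[3] _________
_________
_________
____XX___
____Xv___
_________
_________
_________
_________
[4] _________
_________
_________
____XX___
____<X___
_________
_________
_________
_________
[5] _________
_________
_________
____XX___
_____X___
____v____
_________
_________
_________
[6] _________
_________
_________
____XX___
_____X___
___<X____
_________
_________
_________
[7] _________
_________
_________
____XX___
___^_X___
___XX____
_________
_________
_________
[8] _________
_________
_________
____XX___
___X>X___
___XX____
_________
_________
_________
[9] _________
_________
_________
____XX___
___XXX___
___Xv____
_________
_________
_________
[10] _________
_________
_________
____XX___
___XXX___
___X_>___
_________
_________
_________
[11] _________
_________
_________
____XX___
___XXX___
___X_X___
_____v___
_________
_________
[12] _________
_________
_________
____XX___
___XXX___
___X_X___
____<X___
_________
_________
[13] _________
_________
_________
____XX___
___XXX___
___X^X___
____XX___
_________
_________
[14] _________
_________
_________
____XX___
___XXX___
___XX>___
____XX___
_________
_________
[15] _________
_________
_________
____XX___
___XX^___
___XX____
____XX___
_________
_________
[16] _________
_________
_________
____XX___
___X<____
___XX____
____XX___
_________
_________
[17] _________
_________
_________
____XX___
___X_____
___Xv____
____XX___
_________
_________
[18] _________
_________
_________
____XX___
___X_____
___X_>___
____XX___
_________
_________
[19] _________
_________
_________
____XX___
___X_____
___X_X___
____Xv___
_________
_________
[20] _________
_________
_________
____XX___
___X_____
___X_X___
____X_>__
_________
_________
[21] _________
_________
_________
____XX___
___X_____
___X_X___
____X_X__
______v__
_________
[22] _________
_________
_________
____XX___
___X_____
___X_X___
____X_X__
_____<X__
_________
[23] _________
_________
_________
____XX___
___X_____
___X_X___
____X^X__
_____XX__
_________
[24] _________
_________
_________
____XX___
___X_____
___X_X___
____XX>__
_____XX__
_________
[25] _________
_________
_________
____XX___
___X_____
___X_X^__
____XX___
_____XX__
_________
[26] _________
_________
_________
____XX___
___X_____
___X_XX>_
____XX___
_____XX__
_________
[27] _________
_________
_________
____XX___
___X_____
___X_XXX_
____XX_v_
_____XX__
_________
[28] _________
_________
_________
____XX___
___X_____
___X_XXX_
____XX<X_
_____XX__
_________
[29] _________
_________
_________
____XX___
___X_____
___X_X^X_
____XXXX_
_____XX__
_________
[30] _________
_________
_________
____XX___
___X_____
___X_<_X_
____XXXX_
_____XX__
_________
[31] _________
_________
_________
____XX___
___X_____
___X___X_
____XvXX_
_____XX__
_________
[32] _________
_________
_________
____XX___
___X_____
___X___X_
____X_>X_
_____XX__
_________
[33] _________
_________
_________
____XX___
___X_____
___X__^X_
____X__X_
_____XX__
_________
[34] _________
_________
_________
____XX___
___X_____
___X__X>_
____X__X_
_____XX__
_________
[35] _________
_________
_________
____XX___
___X___^_
___X__X__
____X__X_
_____XX__
_________
[36] _________
_________
_________
____XX___
___X___X>
___X__X__
____X__X_
_____XX__
_________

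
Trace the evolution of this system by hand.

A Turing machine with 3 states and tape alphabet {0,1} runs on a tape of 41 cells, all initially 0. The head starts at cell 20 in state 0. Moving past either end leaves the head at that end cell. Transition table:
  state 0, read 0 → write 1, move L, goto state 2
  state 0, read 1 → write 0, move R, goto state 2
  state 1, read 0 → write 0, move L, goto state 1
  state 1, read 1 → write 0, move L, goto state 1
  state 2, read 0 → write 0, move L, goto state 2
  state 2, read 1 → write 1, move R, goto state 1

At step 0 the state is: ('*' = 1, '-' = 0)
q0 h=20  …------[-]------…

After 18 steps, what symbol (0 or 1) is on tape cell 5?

0) q0 h=20  …------[-]------…
1) q2 h=19  …------[-]*-----…
2) q2 h=18  …------[-]-*----…
3) q2 h=17  …------[-]--*---…
4) q2 h=16  …------[-]---*--…
5) q2 h=15  …------[-]----*-…
6) q2 h=14  …------[-]-----*…
7) q2 h=13  …------[-]------…
8) q2 h=12  …------[-]------…
9) q2 h=11  …------[-]------…
10) q2 h=10  …------[-]------…
11) q2 h= 9  …------[-]------…
12) q2 h= 8  …------[-]------…
13) q2 h= 7  …------[-]------…
14) q2 h= 6  |------[-]------…
15) q2 h= 5  |-----[-]------…
16) q2 h= 4  |----[-]------…
17) q2 h= 3  |---[-]------…
18) q2 h= 2  |--[-]------…

0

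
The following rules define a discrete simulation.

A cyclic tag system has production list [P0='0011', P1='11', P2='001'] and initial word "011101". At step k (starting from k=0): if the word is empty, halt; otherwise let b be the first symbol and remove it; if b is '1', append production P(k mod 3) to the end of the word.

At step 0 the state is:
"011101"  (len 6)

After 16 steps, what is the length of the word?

0) "011101"  (len 6)
1) "11101"  (len 5)
2) "110111"  (len 6)
3) "10111001"  (len 8)
4) "01110010011"  (len 11)
5) "1110010011"  (len 10)
6) "110010011001"  (len 12)
7) "100100110010011"  (len 15)
8) "0010011001001111"  (len 16)
9) "010011001001111"  (len 15)
10) "10011001001111"  (len 14)
11) "001100100111111"  (len 15)
12) "01100100111111"  (len 14)
13) "1100100111111"  (len 13)
14) "10010011111111"  (len 14)
15) "0010011111111001"  (len 16)
16) "010011111111001"  (len 15)

15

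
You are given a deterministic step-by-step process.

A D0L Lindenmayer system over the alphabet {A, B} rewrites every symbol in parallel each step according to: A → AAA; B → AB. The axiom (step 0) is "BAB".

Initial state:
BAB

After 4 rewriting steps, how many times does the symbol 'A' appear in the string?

161

k=0  BAB
k=1  ABAAAAB
k=2  AAAABAAAAAAAAAAAAAB
k=3  AAAAAAAAAAAAABAAAAAAAAAAAAAAAAAAAAAAAAAAAAAAAAAAAAAAAAB
k=4  AAAAAAAAAAAAAAAAAAAAAAAAAAAAAAAAAAAAAAAABAAAAAAAAAAAAAAAAA…AAAAAAAAAAAAAAAAAAAAAAAAAAAAAAAAAAAAAAAAAAAAAAAAAAAAAAAAAB  (len 163)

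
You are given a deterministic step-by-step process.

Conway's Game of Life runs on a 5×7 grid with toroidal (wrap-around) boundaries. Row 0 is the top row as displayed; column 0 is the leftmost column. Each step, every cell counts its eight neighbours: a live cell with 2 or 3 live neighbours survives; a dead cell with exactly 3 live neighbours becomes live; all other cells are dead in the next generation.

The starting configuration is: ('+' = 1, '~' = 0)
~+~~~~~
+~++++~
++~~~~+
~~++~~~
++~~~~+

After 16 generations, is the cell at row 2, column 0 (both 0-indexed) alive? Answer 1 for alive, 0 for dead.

step 0: ~+~~~~~
+~++++~
++~~~~+
~~++~~~
++~~~~+
step 1: ~~~+++~
~~++++~
+~~~~++
~~+~~~~
++~~~~~
step 2: ~+~~~++
~~+~~~~
~++~~++
~~~~~~~
~++++~~
step 3: ++~~++~
~~+~~~~
~++~~~~
+~~~++~
++++++~
step 4: +~~~~+~
+~++~~~
~+++~~~
+~~~~+~
~~+~~~~
step 5: ~~++~~+
+~~++~+
+~~++~+
~~~+~~~
~+~~~~~
step 6: ~++++++
~+~~~~~
+~+~~~+
+~+++~~
~~~+~~~
step 7: ++~+++~
~~~~+~~
+~+~~~+
+~+~+~+
+~~~~~+
step 8: ++~+++~
~~+~+~~
+~~~~~+
~~~+~~~
~~+~~~~
step 9: ~+~~++~
~~+~+~~
~~~+~~~
~~~~~~~
~++~~~~
step 10: ~+~~++~
~~+~++~
~~~+~~~
~~+~~~~
~++~~~~
step 11: ~+~~++~
~~+~~+~
~~+++~~
~+++~~~
~+++~~~
step 12: ~+~~++~
~++~~+~
~~~~+~~
~~~~~~~
+~~~~~~
step 13: +++~+++
~+++~+~
~~~~~~~
~~~~~~~
~~~~~~~
step 14: +~~~+++
~~~+~+~
~~+~~~~
~~~~~~~
++~~~++
step 15: ~+~~~~~
~~~+~+~
~~~~~~~
++~~~~+
~+~~+~~
step 16: ~~+~+~~
~~~~~~~
+~~~~~+
++~~~~~
~++~~~~

1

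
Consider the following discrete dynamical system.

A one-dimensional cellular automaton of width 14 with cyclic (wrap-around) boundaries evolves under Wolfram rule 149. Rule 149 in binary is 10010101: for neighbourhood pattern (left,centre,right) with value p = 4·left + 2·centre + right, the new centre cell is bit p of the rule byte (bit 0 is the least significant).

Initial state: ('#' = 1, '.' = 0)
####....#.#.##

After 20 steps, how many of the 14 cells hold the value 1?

t=0: ####....#.#.##
t=1: ###.###.#.#..#
t=2: ##...#..#.##..
t=3: ..##.##.#...#.
t=4: #.......###.##
t=5: .######..#...#
t=6: ..####.#.###.#
t=7: #..##..#..#..#
t=8: .#...#.##.##..
t=9: .###.#......##
t=10: ..#..######...
t=11: #.##..####.###
t=12: ....#..##...##
t=13: ###.##...##...
t=14: .#....##...##.
t=15: .####...##...#
t=16: ..##.##...##.#
t=17: #......##....#
t=18: .#####...###..
t=19: ..###.##..#.##
t=20: #..#....#.#...

4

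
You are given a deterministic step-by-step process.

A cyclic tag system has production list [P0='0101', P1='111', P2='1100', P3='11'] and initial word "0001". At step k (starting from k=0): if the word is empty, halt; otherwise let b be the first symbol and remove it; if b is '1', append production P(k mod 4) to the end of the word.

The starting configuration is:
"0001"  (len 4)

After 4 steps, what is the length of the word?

gen 0: "0001"  (len 4)
gen 1: "001"  (len 3)
gen 2: "01"  (len 2)
gen 3: "1"  (len 1)
gen 4: "11"  (len 2)

2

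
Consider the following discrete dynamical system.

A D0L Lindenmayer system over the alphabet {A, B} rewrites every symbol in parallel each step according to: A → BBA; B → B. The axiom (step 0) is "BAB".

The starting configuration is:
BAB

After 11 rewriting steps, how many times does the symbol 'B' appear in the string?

24

gen 0: BAB
gen 1: BBBAB
gen 2: BBBBBAB
gen 3: BBBBBBBAB
gen 4: BBBBBBBBBAB
gen 5: BBBBBBBBBBBAB
gen 6: BBBBBBBBBBBBBAB
gen 7: BBBBBBBBBBBBBBBAB
gen 8: BBBBBBBBBBBBBBBBBAB
gen 9: BBBBBBBBBBBBBBBBBBBAB
gen 10: BBBBBBBBBBBBBBBBBBBBBAB
gen 11: BBBBBBBBBBBBBBBBBBBBBBBAB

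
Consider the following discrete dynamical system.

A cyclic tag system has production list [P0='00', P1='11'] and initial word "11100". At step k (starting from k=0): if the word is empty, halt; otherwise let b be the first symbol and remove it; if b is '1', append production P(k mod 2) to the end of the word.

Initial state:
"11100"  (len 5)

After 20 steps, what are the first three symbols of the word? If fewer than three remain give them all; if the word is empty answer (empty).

100

step 0: "11100"  (len 5)
step 1: "110000"  (len 6)
step 2: "1000011"  (len 7)
step 3: "00001100"  (len 8)
step 4: "0001100"  (len 7)
step 5: "001100"  (len 6)
step 6: "01100"  (len 5)
step 7: "1100"  (len 4)
step 8: "10011"  (len 5)
step 9: "001100"  (len 6)
step 10: "01100"  (len 5)
step 11: "1100"  (len 4)
step 12: "10011"  (len 5)
step 13: "001100"  (len 6)
step 14: "01100"  (len 5)
step 15: "1100"  (len 4)
step 16: "10011"  (len 5)
step 17: "001100"  (len 6)
step 18: "01100"  (len 5)
step 19: "1100"  (len 4)
step 20: "10011"  (len 5)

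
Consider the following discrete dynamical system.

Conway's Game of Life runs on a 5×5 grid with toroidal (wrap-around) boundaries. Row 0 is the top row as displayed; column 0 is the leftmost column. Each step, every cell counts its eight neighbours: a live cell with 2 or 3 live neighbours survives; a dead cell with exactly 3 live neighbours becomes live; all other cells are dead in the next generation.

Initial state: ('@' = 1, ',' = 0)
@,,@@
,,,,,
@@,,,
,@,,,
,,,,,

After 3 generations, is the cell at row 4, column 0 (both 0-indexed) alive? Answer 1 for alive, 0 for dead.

1

0) @,,@@
,,,,,
@@,,,
,@,,,
,,,,,
1) ,,,,@
,@,,,
@@,,,
@@,,,
@,,,@
2) ,,,,@
,@,,,
,,@,,
,,,,,
,@,,@
3) ,,,,,
,,,,,
,,,,,
,,,,,
@,,,,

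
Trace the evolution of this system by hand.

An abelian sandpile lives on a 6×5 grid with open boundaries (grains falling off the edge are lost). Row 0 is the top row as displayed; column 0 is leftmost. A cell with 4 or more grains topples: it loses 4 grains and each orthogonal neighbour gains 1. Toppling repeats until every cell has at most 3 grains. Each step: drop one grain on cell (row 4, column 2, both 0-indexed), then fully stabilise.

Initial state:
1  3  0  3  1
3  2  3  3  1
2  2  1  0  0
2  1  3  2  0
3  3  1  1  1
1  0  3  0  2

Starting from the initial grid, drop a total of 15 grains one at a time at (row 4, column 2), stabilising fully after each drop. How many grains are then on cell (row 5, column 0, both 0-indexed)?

3

step 0: 1  3  0  3  1
3  2  3  3  1
2  2  1  0  0
2  1  3  2  0
3  3  1  1  1
1  0  3  0  2
step 1: 1  3  0  3  1
3  2  3  3  1
2  2  1  0  0
2  1  3  2  0
3  3  2  1  1
1  0  3  0  2
step 2: 1  3  0  3  1
3  2  3  3  1
2  2  1  0  0
2  1  3  2  0
3  3  3  1  1
1  0  3  0  2
step 3: 1  3  0  3  1
3  2  3  3  1
2  2  2  0  0
3  3  0  3  0
0  1  3  2  1
2  2  0  1  2
step 4: 1  3  0  3  1
3  2  3  3  1
2  2  2  0  0
3  3  1  3  0
0  2  0  3  1
2  2  1  1  2
step 5: 1  3  0  3  1
3  2  3  3  1
2  2  2  0  0
3  3  1  3  0
0  2  1  3  1
2  2  1  1  2
step 6: 1  3  0  3  1
3  2  3  3  1
2  2  2  0  0
3  3  1  3  0
0  2  2  3  1
2  2  1  1  2
step 7: 1  3  0  3  1
3  2  3  3  1
2  2  2  0  0
3  3  1  3  0
0  2  3  3  1
2  2  1  1  2
step 8: 1  3  0  3  1
3  2  3  3  1
2  2  2  1  0
3  3  3  0  1
0  3  1  1  2
2  2  2  2  2
step 9: 1  3  0  3  1
3  2  3  3  1
2  2  2  1  0
3  3  3  0  1
0  3  2  1  2
2  2  2  2  2
step 10: 1  3  0  3  1
3  2  3  3  1
2  2  2  1  0
3  3  3  0  1
0  3  3  1  2
2  2  2  2  2
step 11: 1  3  0  3  1
3  2  3  3  1
3  3  3  1  0
0  2  1  1  1
2  1  2  2  2
2  3  3  2  2
step 12: 1  3  0  3  1
3  2  3  3  1
3  3  3  1  0
0  2  1  1  1
2  1  3  2  2
2  3  3  2  2
step 13: 1  3  0  3  1
3  2  3  3  1
3  3  3  1  0
0  2  2  1  1
2  3  1  3  2
3  0  1  3  2
step 14: 1  3  0  3  1
3  2  3  3  1
3  3  3  1  0
0  2  2  1  1
2  3  2  3  2
3  0  1  3  2
step 15: 1  3  0  3  1
3  2  3  3  1
3  3  3  1  0
0  2  2  1  1
2  3  3  3  2
3  0  1  3  2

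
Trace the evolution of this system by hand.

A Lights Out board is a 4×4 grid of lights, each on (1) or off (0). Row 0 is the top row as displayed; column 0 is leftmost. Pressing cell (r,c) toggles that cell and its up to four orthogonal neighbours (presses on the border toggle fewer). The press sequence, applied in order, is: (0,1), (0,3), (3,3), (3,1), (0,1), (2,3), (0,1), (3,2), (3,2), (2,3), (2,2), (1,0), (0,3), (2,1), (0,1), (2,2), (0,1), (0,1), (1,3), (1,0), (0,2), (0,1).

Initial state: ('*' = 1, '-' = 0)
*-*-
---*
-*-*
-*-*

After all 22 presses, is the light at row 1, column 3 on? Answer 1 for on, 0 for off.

t=0: *-*-
---*
-*-*
-*-*
t=1: -*--
-*-*
-*-*
-*-*
t=2: -***
-*--
-*-*
-*-*
t=3: -***
-*--
-*--
-**-
t=4: -***
-*--
----
*---
t=5: *--*
----
----
*---
t=6: *--*
---*
--**
*--*
t=7: -***
-*-*
--**
*--*
t=8: -***
-*-*
---*
***-
t=9: -***
-*-*
--**
*--*
t=10: -***
-*--
----
*---
t=11: -***
-**-
-***
*-*-
t=12: ****
*-*-
****
*-*-
t=13: **--
*-**
****
*-*-
t=14: **--
****
---*
***-
t=15: --*-
*-**
---*
***-
t=16: --*-
*--*
-**-
**--
t=17: **--
**-*
-**-
**--
t=18: --*-
*--*
-**-
**--
t=19: --**
*-*-
-***
**--
t=20: *-**
-**-
****
**--
t=21: **--
-*--
****
**--
t=22: --*-
----
****
**--

0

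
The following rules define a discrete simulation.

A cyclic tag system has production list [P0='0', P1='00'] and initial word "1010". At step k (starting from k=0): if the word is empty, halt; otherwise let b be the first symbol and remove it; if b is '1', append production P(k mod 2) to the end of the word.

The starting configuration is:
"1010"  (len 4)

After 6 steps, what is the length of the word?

0

step 0: "1010"  (len 4)
step 1: "0100"  (len 4)
step 2: "100"  (len 3)
step 3: "000"  (len 3)
step 4: "00"  (len 2)
step 5: "0"  (len 1)
step 6: (halted — word empty)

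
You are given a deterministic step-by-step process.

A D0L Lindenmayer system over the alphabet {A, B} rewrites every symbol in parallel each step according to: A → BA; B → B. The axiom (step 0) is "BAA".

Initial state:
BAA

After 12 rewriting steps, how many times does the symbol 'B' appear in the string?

25

0) BAA
1) BBABA
2) BBBABBA
3) BBBBABBBA
4) BBBBBABBBBA
5) BBBBBBABBBBBA
6) BBBBBBBABBBBBBA
7) BBBBBBBBABBBBBBBA
8) BBBBBBBBBABBBBBBBBA
9) BBBBBBBBBBABBBBBBBBBA
10) BBBBBBBBBBBABBBBBBBBBBA
11) BBBBBBBBBBBBABBBBBBBBBBBA
12) BBBBBBBBBBBBBABBBBBBBBBBBBA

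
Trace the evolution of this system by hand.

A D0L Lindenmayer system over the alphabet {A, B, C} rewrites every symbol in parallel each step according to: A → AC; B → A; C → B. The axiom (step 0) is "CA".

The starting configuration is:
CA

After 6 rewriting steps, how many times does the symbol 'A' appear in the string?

[0] CA
[1] BAC
[2] AACB
[3] ACACBA
[4] ACBACBAAC
[5] ACBAACBAACACB
[6] ACBAACACBAACACBACBA

9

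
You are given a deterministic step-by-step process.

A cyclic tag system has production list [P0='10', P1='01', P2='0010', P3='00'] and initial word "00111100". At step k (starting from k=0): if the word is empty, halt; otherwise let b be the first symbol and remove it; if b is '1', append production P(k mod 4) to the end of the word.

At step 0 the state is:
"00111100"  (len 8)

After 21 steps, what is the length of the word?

9

0) "00111100"  (len 8)
1) "0111100"  (len 7)
2) "111100"  (len 6)
3) "111000010"  (len 9)
4) "1100001000"  (len 10)
5) "10000100010"  (len 11)
6) "000010001001"  (len 12)
7) "00010001001"  (len 11)
8) "0010001001"  (len 10)
9) "010001001"  (len 9)
10) "10001001"  (len 8)
11) "00010010010"  (len 11)
12) "0010010010"  (len 10)
13) "010010010"  (len 9)
14) "10010010"  (len 8)
15) "00100100010"  (len 11)
16) "0100100010"  (len 10)
17) "100100010"  (len 9)
18) "0010001001"  (len 10)
19) "010001001"  (len 9)
20) "10001001"  (len 8)
21) "000100110"  (len 9)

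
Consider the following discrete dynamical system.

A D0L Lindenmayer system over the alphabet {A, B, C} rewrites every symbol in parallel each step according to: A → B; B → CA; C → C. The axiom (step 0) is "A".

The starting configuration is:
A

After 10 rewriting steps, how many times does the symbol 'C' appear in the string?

t=0: A
t=1: B
t=2: CA
t=3: CB
t=4: CCA
t=5: CCB
t=6: CCCA
t=7: CCCB
t=8: CCCCA
t=9: CCCCB
t=10: CCCCCA

5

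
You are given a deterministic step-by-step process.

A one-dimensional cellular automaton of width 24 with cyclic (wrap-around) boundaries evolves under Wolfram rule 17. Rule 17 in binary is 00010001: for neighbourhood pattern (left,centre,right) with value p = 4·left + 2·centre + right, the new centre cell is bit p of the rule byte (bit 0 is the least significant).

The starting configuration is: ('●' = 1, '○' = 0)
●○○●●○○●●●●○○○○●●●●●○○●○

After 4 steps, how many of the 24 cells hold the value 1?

14

gen 0: ●○○●●○○●●●●○○○○●●●●●○○●○
gen 1: ○●○○○●○○○○○●●●○○○○○○●○○○
gen 2: ○○●●○○●●●●○○○○●●●●●○○●●●
gen 3: ●○○○●○○○○○●●●○○○○○○●○○○○
gen 4: ○●●○○●●●●○○○○●●●●●○○●●●○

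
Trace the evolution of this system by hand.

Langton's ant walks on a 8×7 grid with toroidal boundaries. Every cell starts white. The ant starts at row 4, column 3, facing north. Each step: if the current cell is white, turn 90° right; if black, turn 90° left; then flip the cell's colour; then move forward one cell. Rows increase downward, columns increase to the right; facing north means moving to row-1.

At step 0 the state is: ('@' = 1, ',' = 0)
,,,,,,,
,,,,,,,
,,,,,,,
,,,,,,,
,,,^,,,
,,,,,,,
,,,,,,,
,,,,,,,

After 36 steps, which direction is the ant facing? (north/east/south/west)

south

[0] ,,,,,,,
,,,,,,,
,,,,,,,
,,,,,,,
,,,^,,,
,,,,,,,
,,,,,,,
,,,,,,,
[1] ,,,,,,,
,,,,,,,
,,,,,,,
,,,,,,,
,,,@>,,
,,,,,,,
,,,,,,,
,,,,,,,
[2] ,,,,,,,
,,,,,,,
,,,,,,,
,,,,,,,
,,,@@,,
,,,,v,,
,,,,,,,
,,,,,,,
[3] ,,,,,,,
,,,,,,,
,,,,,,,
,,,,,,,
,,,@@,,
,,,<@,,
,,,,,,,
,,,,,,,
[4] ,,,,,,,
,,,,,,,
,,,,,,,
,,,,,,,
,,,^@,,
,,,@@,,
,,,,,,,
,,,,,,,
[5] ,,,,,,,
,,,,,,,
,,,,,,,
,,,,,,,
,,<,@,,
,,,@@,,
,,,,,,,
,,,,,,,
[6] ,,,,,,,
,,,,,,,
,,,,,,,
,,^,,,,
,,@,@,,
,,,@@,,
,,,,,,,
,,,,,,,
[7] ,,,,,,,
,,,,,,,
,,,,,,,
,,@>,,,
,,@,@,,
,,,@@,,
,,,,,,,
,,,,,,,
[8] ,,,,,,,
,,,,,,,
,,,,,,,
,,@@,,,
,,@v@,,
,,,@@,,
,,,,,,,
,,,,,,,
[9] ,,,,,,,
,,,,,,,
,,,,,,,
,,@@,,,
,,<@@,,
,,,@@,,
,,,,,,,
,,,,,,,
[10] ,,,,,,,
,,,,,,,
,,,,,,,
,,@@,,,
,,,@@,,
,,v@@,,
,,,,,,,
,,,,,,,
[11] ,,,,,,,
,,,,,,,
,,,,,,,
,,@@,,,
,,,@@,,
,<@@@,,
,,,,,,,
,,,,,,,
[12] ,,,,,,,
,,,,,,,
,,,,,,,
,,@@,,,
,^,@@,,
,@@@@,,
,,,,,,,
,,,,,,,
[13] ,,,,,,,
,,,,,,,
,,,,,,,
,,@@,,,
,@>@@,,
,@@@@,,
,,,,,,,
,,,,,,,
[14] ,,,,,,,
,,,,,,,
,,,,,,,
,,@@,,,
,@@@@,,
,@v@@,,
,,,,,,,
,,,,,,,
[15] ,,,,,,,
,,,,,,,
,,,,,,,
,,@@,,,
,@@@@,,
,@,>@,,
,,,,,,,
,,,,,,,
[16] ,,,,,,,
,,,,,,,
,,,,,,,
,,@@,,,
,@@^@,,
,@,,@,,
,,,,,,,
,,,,,,,
[17] ,,,,,,,
,,,,,,,
,,,,,,,
,,@@,,,
,@<,@,,
,@,,@,,
,,,,,,,
,,,,,,,
[18] ,,,,,,,
,,,,,,,
,,,,,,,
,,@@,,,
,@,,@,,
,@v,@,,
,,,,,,,
,,,,,,,
[19] ,,,,,,,
,,,,,,,
,,,,,,,
,,@@,,,
,@,,@,,
,<@,@,,
,,,,,,,
,,,,,,,
[20] ,,,,,,,
,,,,,,,
,,,,,,,
,,@@,,,
,@,,@,,
,,@,@,,
,v,,,,,
,,,,,,,
[21] ,,,,,,,
,,,,,,,
,,,,,,,
,,@@,,,
,@,,@,,
,,@,@,,
<@,,,,,
,,,,,,,
[22] ,,,,,,,
,,,,,,,
,,,,,,,
,,@@,,,
,@,,@,,
^,@,@,,
@@,,,,,
,,,,,,,
[23] ,,,,,,,
,,,,,,,
,,,,,,,
,,@@,,,
,@,,@,,
@>@,@,,
@@,,,,,
,,,,,,,
[24] ,,,,,,,
,,,,,,,
,,,,,,,
,,@@,,,
,@,,@,,
@@@,@,,
@v,,,,,
,,,,,,,
[25] ,,,,,,,
,,,,,,,
,,,,,,,
,,@@,,,
,@,,@,,
@@@,@,,
@,>,,,,
,,,,,,,
[26] ,,,,,,,
,,,,,,,
,,,,,,,
,,@@,,,
,@,,@,,
@@@,@,,
@,@,,,,
,,v,,,,
[27] ,,,,,,,
,,,,,,,
,,,,,,,
,,@@,,,
,@,,@,,
@@@,@,,
@,@,,,,
,<@,,,,
[28] ,,,,,,,
,,,,,,,
,,,,,,,
,,@@,,,
,@,,@,,
@@@,@,,
@^@,,,,
,@@,,,,
[29] ,,,,,,,
,,,,,,,
,,,,,,,
,,@@,,,
,@,,@,,
@@@,@,,
@@>,,,,
,@@,,,,
[30] ,,,,,,,
,,,,,,,
,,,,,,,
,,@@,,,
,@,,@,,
@@^,@,,
@@,,,,,
,@@,,,,
[31] ,,,,,,,
,,,,,,,
,,,,,,,
,,@@,,,
,@,,@,,
@<,,@,,
@@,,,,,
,@@,,,,
[32] ,,,,,,,
,,,,,,,
,,,,,,,
,,@@,,,
,@,,@,,
@,,,@,,
@v,,,,,
,@@,,,,
[33] ,,,,,,,
,,,,,,,
,,,,,,,
,,@@,,,
,@,,@,,
@,,,@,,
@,>,,,,
,@@,,,,
[34] ,,,,,,,
,,,,,,,
,,,,,,,
,,@@,,,
,@,,@,,
@,,,@,,
@,@,,,,
,@v,,,,
[35] ,,,,,,,
,,,,,,,
,,,,,,,
,,@@,,,
,@,,@,,
@,,,@,,
@,@,,,,
,@,>,,,
[36] ,,,v,,,
,,,,,,,
,,,,,,,
,,@@,,,
,@,,@,,
@,,,@,,
@,@,,,,
,@,@,,,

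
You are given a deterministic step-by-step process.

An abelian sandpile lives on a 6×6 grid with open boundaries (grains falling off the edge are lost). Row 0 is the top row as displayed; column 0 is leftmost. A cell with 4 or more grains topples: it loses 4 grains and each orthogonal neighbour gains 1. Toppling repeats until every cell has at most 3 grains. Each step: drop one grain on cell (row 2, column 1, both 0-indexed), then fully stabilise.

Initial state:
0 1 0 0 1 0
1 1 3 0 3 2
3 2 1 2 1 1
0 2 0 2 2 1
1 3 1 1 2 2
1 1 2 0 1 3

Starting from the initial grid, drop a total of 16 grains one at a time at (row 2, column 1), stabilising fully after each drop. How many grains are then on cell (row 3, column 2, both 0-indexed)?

1

t=0: 0 1 0 0 1 0
1 1 3 0 3 2
3 2 1 2 1 1
0 2 0 2 2 1
1 3 1 1 2 2
1 1 2 0 1 3
t=1: 0 1 0 0 1 0
1 1 3 0 3 2
3 3 1 2 1 1
0 2 0 2 2 1
1 3 1 1 2 2
1 1 2 0 1 3
t=2: 0 1 0 0 1 0
2 2 3 0 3 2
0 1 2 2 1 1
1 3 0 2 2 1
1 3 1 1 2 2
1 1 2 0 1 3
t=3: 0 1 0 0 1 0
2 2 3 0 3 2
0 2 2 2 1 1
1 3 0 2 2 1
1 3 1 1 2 2
1 1 2 0 1 3
t=4: 0 1 0 0 1 0
2 2 3 0 3 2
0 3 2 2 1 1
1 3 0 2 2 1
1 3 1 1 2 2
1 1 2 0 1 3
t=5: 0 1 0 0 1 0
2 3 3 0 3 2
1 1 3 2 1 1
2 1 1 2 2 1
2 0 2 1 2 2
1 2 2 0 1 3
t=6: 0 1 0 0 1 0
2 3 3 0 3 2
1 2 3 2 1 1
2 1 1 2 2 1
2 0 2 1 2 2
1 2 2 0 1 3
t=7: 0 1 0 0 1 0
2 3 3 0 3 2
1 3 3 2 1 1
2 1 1 2 2 1
2 0 2 1 2 2
1 2 2 0 1 3
t=8: 0 2 1 0 1 0
3 1 1 1 3 2
2 2 1 3 1 1
2 2 2 2 2 1
2 0 2 1 2 2
1 2 2 0 1 3
t=9: 0 2 1 0 1 0
3 1 1 1 3 2
2 3 1 3 1 1
2 2 2 2 2 1
2 0 2 1 2 2
1 2 2 0 1 3
t=10: 0 2 1 0 1 0
3 2 1 1 3 2
3 0 2 3 1 1
2 3 2 2 2 1
2 0 2 1 2 2
1 2 2 0 1 3
t=11: 0 2 1 0 1 0
3 2 1 1 3 2
3 1 2 3 1 1
2 3 2 2 2 1
2 0 2 1 2 2
1 2 2 0 1 3
t=12: 0 2 1 0 1 0
3 2 1 1 3 2
3 2 2 3 1 1
2 3 2 2 2 1
2 0 2 1 2 2
1 2 2 0 1 3
t=13: 0 2 1 0 1 0
3 2 1 1 3 2
3 3 2 3 1 1
2 3 2 2 2 1
2 0 2 1 2 2
1 2 2 0 1 3
t=14: 1 3 1 0 1 0
1 0 2 1 3 2
2 3 3 3 1 1
0 1 3 2 2 1
3 1 2 1 2 2
1 2 2 0 1 3
t=15: 1 3 1 0 1 0
1 1 3 2 3 2
3 1 2 1 2 1
0 3 1 0 3 1
3 1 3 2 2 2
1 2 2 0 1 3
t=16: 1 3 1 0 1 0
1 1 3 2 3 2
3 2 2 1 2 1
0 3 1 0 3 1
3 1 3 2 2 2
1 2 2 0 1 3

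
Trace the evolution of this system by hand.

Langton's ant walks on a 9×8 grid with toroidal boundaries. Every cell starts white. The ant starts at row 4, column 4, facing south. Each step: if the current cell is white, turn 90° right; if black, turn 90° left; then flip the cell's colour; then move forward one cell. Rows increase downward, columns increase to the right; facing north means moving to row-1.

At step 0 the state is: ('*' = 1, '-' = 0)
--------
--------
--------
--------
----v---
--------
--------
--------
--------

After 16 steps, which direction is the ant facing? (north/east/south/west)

south

t=0: --------
--------
--------
--------
----v---
--------
--------
--------
--------
t=1: --------
--------
--------
--------
---<*---
--------
--------
--------
--------
t=2: --------
--------
--------
---^----
---**---
--------
--------
--------
--------
t=3: --------
--------
--------
---*>---
---**---
--------
--------
--------
--------
t=4: --------
--------
--------
---**---
---*v---
--------
--------
--------
--------
t=5: --------
--------
--------
---**---
---*->--
--------
--------
--------
--------
t=6: --------
--------
--------
---**---
---*-*--
-----v--
--------
--------
--------
t=7: --------
--------
--------
---**---
---*-*--
----<*--
--------
--------
--------
t=8: --------
--------
--------
---**---
---*^*--
----**--
--------
--------
--------
t=9: --------
--------
--------
---**---
---**>--
----**--
--------
--------
--------
t=10: --------
--------
--------
---**^--
---**---
----**--
--------
--------
--------
t=11: --------
--------
--------
---***>-
---**---
----**--
--------
--------
--------
t=12: --------
--------
--------
---****-
---**-v-
----**--
--------
--------
--------
t=13: --------
--------
--------
---****-
---**<*-
----**--
--------
--------
--------
t=14: --------
--------
--------
---**^*-
---****-
----**--
--------
--------
--------
t=15: --------
--------
--------
---*<-*-
---****-
----**--
--------
--------
--------
t=16: --------
--------
--------
---*--*-
---*v**-
----**--
--------
--------
--------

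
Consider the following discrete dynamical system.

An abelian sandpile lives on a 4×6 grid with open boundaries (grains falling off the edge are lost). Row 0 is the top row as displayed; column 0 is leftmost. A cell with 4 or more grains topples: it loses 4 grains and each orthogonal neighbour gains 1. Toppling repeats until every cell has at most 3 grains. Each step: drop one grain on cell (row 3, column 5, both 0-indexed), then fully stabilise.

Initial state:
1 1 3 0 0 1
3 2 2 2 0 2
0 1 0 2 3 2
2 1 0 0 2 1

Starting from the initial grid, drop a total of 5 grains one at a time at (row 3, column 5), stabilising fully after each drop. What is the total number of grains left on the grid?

34

t=0: 1 1 3 0 0 1
3 2 2 2 0 2
0 1 0 2 3 2
2 1 0 0 2 1
t=1: 1 1 3 0 0 1
3 2 2 2 0 2
0 1 0 2 3 2
2 1 0 0 2 2
t=2: 1 1 3 0 0 1
3 2 2 2 0 2
0 1 0 2 3 2
2 1 0 0 2 3
t=3: 1 1 3 0 0 1
3 2 2 2 0 2
0 1 0 2 3 3
2 1 0 0 3 0
t=4: 1 1 3 0 0 1
3 2 2 2 0 2
0 1 0 2 3 3
2 1 0 0 3 1
t=5: 1 1 3 0 0 1
3 2 2 2 0 2
0 1 0 2 3 3
2 1 0 0 3 2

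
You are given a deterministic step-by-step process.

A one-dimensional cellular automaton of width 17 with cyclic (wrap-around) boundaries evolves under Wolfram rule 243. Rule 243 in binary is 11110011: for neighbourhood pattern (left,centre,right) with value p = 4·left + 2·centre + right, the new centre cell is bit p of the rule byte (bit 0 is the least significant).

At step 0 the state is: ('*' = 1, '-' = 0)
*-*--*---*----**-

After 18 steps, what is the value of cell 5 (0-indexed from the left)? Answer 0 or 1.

t=0: *-*--*---*----**-
t=1: -*-**-***-****-**
t=2: *-*-**-***-****-*
t=3: **-*-**-***-****-
t=4: -**-*-**-***-****
t=5: *-**-*-**-***-***
t=6: **-**-*-**-***-**
t=7: ***-**-*-**-***-*
t=8: ****-**-*-**-***-
t=9: -****-**-*-**-***
t=10: *-****-**-*-**-**
t=11: **-****-**-*-**-*
t=12: ***-****-**-*-**-
t=13: -***-****-**-*-**
t=14: *-***-****-**-*-*
t=15: **-***-****-**-*-
t=16: -**-***-****-**-*
t=17: *-**-***-****-**-
t=18: -*-**-***-****-**

0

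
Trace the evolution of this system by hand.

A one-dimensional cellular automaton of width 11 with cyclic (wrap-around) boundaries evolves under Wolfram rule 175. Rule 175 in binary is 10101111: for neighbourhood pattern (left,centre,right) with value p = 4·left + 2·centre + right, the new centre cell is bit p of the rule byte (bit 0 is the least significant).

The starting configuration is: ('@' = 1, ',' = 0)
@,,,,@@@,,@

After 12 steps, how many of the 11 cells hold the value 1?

7

gen 0: @,,,,@@@,,@
gen 1: ,,@@@@@,,@@
gen 2: ,@@@@@,,@@,
gen 3: @@@@@,,@@,,
gen 4: @@@@,,@@,,@
gen 5: @@@,,@@,,@@
gen 6: @@,,@@,,@@@
gen 7: @,,@@,,@@@@
gen 8: ,,@@,,@@@@@
gen 9: ,@@,,@@@@@,
gen 10: @@,,@@@@@,,
gen 11: @,,@@@@@,,@
gen 12: ,,@@@@@,,@@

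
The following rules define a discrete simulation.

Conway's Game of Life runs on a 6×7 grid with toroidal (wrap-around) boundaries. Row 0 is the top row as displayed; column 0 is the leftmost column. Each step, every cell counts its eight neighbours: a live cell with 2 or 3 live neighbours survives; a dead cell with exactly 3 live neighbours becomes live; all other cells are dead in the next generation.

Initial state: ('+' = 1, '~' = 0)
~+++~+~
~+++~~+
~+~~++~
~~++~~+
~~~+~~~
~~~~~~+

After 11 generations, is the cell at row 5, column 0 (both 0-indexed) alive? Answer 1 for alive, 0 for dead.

gen 0: ~+++~+~
~+++~~+
~+~~++~
~~++~~+
~~~+~~~
~~~~~~+
gen 1: ~+~++++
~~~~~~+
~+~~+++
~~++~+~
~~++~~~
~~~++~~
gen 2: +~++~~+
~~++~~~
+~+++~+
~+~~~++
~~~~~~~
~~~~~~~
gen 3: ~+++~~~
~~~~~+~
+~~~+~+
~++++++
~~~~~~~
~~~~~~~
gen 4: ~~+~~~~
+++++++
+++~~~~
~++++~+
~~++++~
~~+~~~~
gen 5: +~~~+++
~~~~+++
~~~~~~~
~~~~~~+
~~~~~+~
~++~+~~
gen 6: ++~~~~~
+~~~+~~
~~~~~~+
~~~~~~~
~~~~~+~
++~++~~
gen 7: ~~+++~+
++~~~~+
~~~~~~~
~~~~~~~
~~~~+~~
+++~+~+
gen 8: ~~~~+~~
++++~++
+~~~~~~
~~~~~~~
++~+~+~
+++~+~+
gen 9: ~~~~+~~
+++++++
+~+~~~~
++~~~~+
~~~+++~
~~+~+~+
gen 10: ~~~~~~~
+~+~+++
~~~~+~~
+++++++
~++++~~
~~~~~~~
gen 11: ~~~~~++
~~~++++
~~~~~~~
+~~~~~+
~~~~~~+
~~++~~~

0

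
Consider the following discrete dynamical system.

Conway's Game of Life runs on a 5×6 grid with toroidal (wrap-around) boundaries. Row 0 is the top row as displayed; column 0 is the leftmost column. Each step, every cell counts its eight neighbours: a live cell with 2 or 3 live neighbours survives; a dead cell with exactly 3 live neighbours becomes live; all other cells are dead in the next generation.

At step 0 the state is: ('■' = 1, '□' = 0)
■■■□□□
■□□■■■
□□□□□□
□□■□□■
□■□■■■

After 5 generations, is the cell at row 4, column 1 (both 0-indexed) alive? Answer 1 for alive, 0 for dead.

step 0: ■■■□□□
■□□■■■
□□□□□□
□□■□□■
□■□■■■
step 1: □□□□□□
■□■■■■
■□□■□□
■□■■□■
□□□■■■
step 2: ■□■□□□
■■■■■■
□□□□□□
■■■□□□
■□■■□■
step 3: □□□□□□
■□■■■■
□□□□■□
■□■■□■
□□□■□■
step 4: ■□■□□□
□□□■■■
□□□□□□
■□■■□■
■□■■□■
step 5: ■□■□□□
□□□■■■
■□■□□□
■□■■□■
□□□□□□

0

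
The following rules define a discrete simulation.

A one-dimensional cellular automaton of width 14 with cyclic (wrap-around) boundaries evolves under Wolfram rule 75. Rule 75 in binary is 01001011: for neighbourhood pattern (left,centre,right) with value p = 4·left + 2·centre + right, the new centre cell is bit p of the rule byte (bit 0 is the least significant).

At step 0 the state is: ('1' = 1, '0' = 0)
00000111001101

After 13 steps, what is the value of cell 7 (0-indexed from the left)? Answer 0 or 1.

0

0) 00000111001101
1) 01111101011100
2) 11000100010101
3) 01011001100001
4) 00011011101110
5) 11111010101010
6) 10001000000000
7) 00110011111111
8) 01110110000001
9) 01010110111110
10) 10000110100010
11) 00111110001100
12) 11100010111101
13) 00101100100101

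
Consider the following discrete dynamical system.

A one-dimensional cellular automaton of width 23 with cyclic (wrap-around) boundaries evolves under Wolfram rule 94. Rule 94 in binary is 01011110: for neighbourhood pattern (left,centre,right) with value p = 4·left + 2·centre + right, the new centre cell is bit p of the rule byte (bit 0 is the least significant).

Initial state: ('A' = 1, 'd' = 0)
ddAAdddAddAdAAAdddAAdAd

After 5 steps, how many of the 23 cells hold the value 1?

15

[0] ddAAdddAddAdAAAdddAAdAd
[1] dAAAAdAAAAAdAdAAdAAAdAA
[2] dAddAdAdddAdAdAAdAdAdAA
[3] dAAAAdAAdAAdAdAAdAdAdAA
[4] dAddAdAAdAAdAdAAdAdAdAA
[5] dAAAAdAAdAAdAdAAdAdAdAA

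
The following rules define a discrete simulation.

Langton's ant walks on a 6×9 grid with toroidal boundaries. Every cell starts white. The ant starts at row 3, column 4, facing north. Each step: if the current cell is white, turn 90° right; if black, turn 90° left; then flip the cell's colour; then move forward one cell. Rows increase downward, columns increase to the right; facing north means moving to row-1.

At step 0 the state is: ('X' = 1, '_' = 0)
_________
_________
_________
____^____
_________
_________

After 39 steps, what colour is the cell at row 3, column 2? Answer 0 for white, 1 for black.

1

0) _________
_________
_________
____^____
_________
_________
1) _________
_________
_________
____X>___
_________
_________
2) _________
_________
_________
____XX___
_____v___
_________
3) _________
_________
_________
____XX___
____<X___
_________
4) _________
_________
_________
____^X___
____XX___
_________
5) _________
_________
_________
___<_X___
____XX___
_________
6) _________
_________
___^_____
___X_X___
____XX___
_________
7) _________
_________
___X>____
___X_X___
____XX___
_________
8) _________
_________
___XX____
___XvX___
____XX___
_________
9) _________
_________
___XX____
___<XX___
____XX___
_________
10) _________
_________
___XX____
____XX___
___vXX___
_________
11) _________
_________
___XX____
____XX___
__<XXX___
_________
12) _________
_________
___XX____
__^_XX___
__XXXX___
_________
13) _________
_________
___XX____
__X>XX___
__XXXX___
_________
14) _________
_________
___XX____
__XXXX___
__XvXX___
_________
15) _________
_________
___XX____
__XXXX___
__X_>X___
_________
16) _________
_________
___XX____
__XX^X___
__X__X___
_________
17) _________
_________
___XX____
__X<_X___
__X__X___
_________
18) _________
_________
___XX____
__X__X___
__Xv_X___
_________
19) _________
_________
___XX____
__X__X___
__<X_X___
_________
20) _________
_________
___XX____
__X__X___
___X_X___
__v______
21) _________
_________
___XX____
__X__X___
___X_X___
_<X______
22) _________
_________
___XX____
__X__X___
_^_X_X___
_XX______
23) _________
_________
___XX____
__X__X___
_X>X_X___
_XX______
24) _________
_________
___XX____
__X__X___
_XXX_X___
_Xv______
25) _________
_________
___XX____
__X__X___
_XXX_X___
_X_>_____
26) ___v_____
_________
___XX____
__X__X___
_XXX_X___
_X_X_____
27) __<X_____
_________
___XX____
__X__X___
_XXX_X___
_X_X_____
28) __XX_____
_________
___XX____
__X__X___
_XXX_X___
_X^X_____
29) __XX_____
_________
___XX____
__X__X___
_XXX_X___
_XX>_____
30) __XX_____
_________
___XX____
__X__X___
_XX^_X___
_XX______
31) __XX_____
_________
___XX____
__X__X___
_X<__X___
_XX______
32) __XX_____
_________
___XX____
__X__X___
_X___X___
_Xv______
33) __XX_____
_________
___XX____
__X__X___
_X___X___
_X_>_____
34) __Xv_____
_________
___XX____
__X__X___
_X___X___
_X_X_____
35) __X_>____
_________
___XX____
__X__X___
_X___X___
_X_X_____
36) __X_X____
____v____
___XX____
__X__X___
_X___X___
_X_X_____
37) __X_X____
___<X____
___XX____
__X__X___
_X___X___
_X_X_____
38) __X^X____
___XX____
___XX____
__X__X___
_X___X___
_X_X_____
39) __XX>____
___XX____
___XX____
__X__X___
_X___X___
_X_X_____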